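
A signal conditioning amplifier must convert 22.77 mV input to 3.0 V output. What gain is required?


Gain = Vout / Vin (converting to same units).
G = 3.0 V / 22.77 mV
G = 3000.0 mV / 22.77 mV
G = 131.75

131.75


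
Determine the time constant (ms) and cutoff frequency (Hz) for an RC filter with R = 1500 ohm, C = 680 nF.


Time constant: tau = R * C.
tau = 1500 * 6.80e-07 = 0.00102 s
tau = 1.02 ms
Cutoff frequency: fc = 1 / (2*pi*R*C).
fc = 1 / (2*pi*0.00102) = 156.03 Hz

tau = 1.02 ms, fc = 156.03 Hz


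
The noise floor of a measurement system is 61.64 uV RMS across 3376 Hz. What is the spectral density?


Noise spectral density = Vrms / sqrt(BW).
NSD = 61.64 / sqrt(3376)
NSD = 61.64 / 58.1034
NSD = 1.0609 uV/sqrt(Hz)

1.0609 uV/sqrt(Hz)


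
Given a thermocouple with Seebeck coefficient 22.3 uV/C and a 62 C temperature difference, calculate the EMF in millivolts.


The thermocouple output V = sensitivity * dT.
V = 22.3 uV/C * 62 C
V = 1382.6 uV
V = 1.383 mV

1.383 mV


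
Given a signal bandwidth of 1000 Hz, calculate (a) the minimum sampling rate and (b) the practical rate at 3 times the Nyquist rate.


By Nyquist theorem, fs_min = 2 * fmax.
fs_min = 2 * 1000 = 2000 Hz
Practical rate = 3 * fs_min = 3 * 2000 = 6000 Hz

fs_min = 2000 Hz, fs_practical = 6000 Hz


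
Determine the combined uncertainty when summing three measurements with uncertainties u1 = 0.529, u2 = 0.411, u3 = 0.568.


For a sum of independent quantities, uc = sqrt(u1^2 + u2^2 + u3^2).
uc = sqrt(0.529^2 + 0.411^2 + 0.568^2)
uc = sqrt(0.279841 + 0.168921 + 0.322624)
uc = 0.8783

0.8783


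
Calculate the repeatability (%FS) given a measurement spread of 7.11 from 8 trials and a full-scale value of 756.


Repeatability = (spread / full scale) * 100%.
R = (7.11 / 756) * 100
R = 0.94 %FS

0.94 %FS


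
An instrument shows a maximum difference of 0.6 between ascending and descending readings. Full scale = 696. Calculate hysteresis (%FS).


Hysteresis = (max difference / full scale) * 100%.
H = (0.6 / 696) * 100
H = 0.086 %FS

0.086 %FS


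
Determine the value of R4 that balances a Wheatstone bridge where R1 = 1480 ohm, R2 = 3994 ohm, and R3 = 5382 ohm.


At balance: R1*R4 = R2*R3, so R4 = R2*R3/R1.
R4 = 3994 * 5382 / 1480
R4 = 21495708 / 1480
R4 = 14524.13 ohm

14524.13 ohm


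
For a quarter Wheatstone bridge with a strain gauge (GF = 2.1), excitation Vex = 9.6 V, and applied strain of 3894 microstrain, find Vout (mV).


Quarter bridge output: Vout = (GF * epsilon * Vex) / 4.
Vout = (2.1 * 3894e-6 * 9.6) / 4
Vout = 0.07850304 / 4 V
Vout = 0.01962576 V = 19.6258 mV

19.6258 mV


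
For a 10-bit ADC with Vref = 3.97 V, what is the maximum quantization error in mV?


The maximum quantization error is +/- LSB/2.
LSB = Vref / 2^n = 3.97 / 1024 = 0.00387695 V
Max error = LSB / 2 = 0.00387695 / 2 = 0.00193848 V
Max error = 1.9385 mV

1.9385 mV


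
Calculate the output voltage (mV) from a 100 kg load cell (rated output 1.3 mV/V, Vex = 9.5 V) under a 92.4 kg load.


Vout = rated_output * Vex * (load / capacity).
Vout = 1.3 * 9.5 * (92.4 / 100)
Vout = 1.3 * 9.5 * 0.924
Vout = 11.411 mV

11.411 mV


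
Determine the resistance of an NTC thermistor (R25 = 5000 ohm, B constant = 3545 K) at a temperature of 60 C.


NTC thermistor equation: Rt = R25 * exp(B * (1/T - 1/T25)).
T in Kelvin: 333.15 K, T25 = 298.15 K
1/T - 1/T25 = 1/333.15 - 1/298.15 = -0.00035237
B * (1/T - 1/T25) = 3545 * -0.00035237 = -1.2491
Rt = 5000 * exp(-1.2491) = 1433.8 ohm

1433.8 ohm


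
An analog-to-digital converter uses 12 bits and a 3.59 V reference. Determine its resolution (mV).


The resolution (LSB) of an ADC is Vref / 2^n.
LSB = 3.59 / 2^12
LSB = 3.59 / 4096
LSB = 0.00087646 V = 0.87646484 mV

0.87646484 mV


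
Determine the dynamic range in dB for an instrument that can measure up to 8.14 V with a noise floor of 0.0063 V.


Dynamic range = 20 * log10(Vmax / Vnoise).
DR = 20 * log10(8.14 / 0.0063)
DR = 20 * log10(1292.06)
DR = 62.23 dB

62.23 dB


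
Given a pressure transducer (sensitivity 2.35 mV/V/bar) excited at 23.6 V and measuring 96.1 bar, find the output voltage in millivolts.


Output = sensitivity * Vex * P.
Vout = 2.35 * 23.6 * 96.1
Vout = 55.46 * 96.1
Vout = 5329.71 mV

5329.71 mV


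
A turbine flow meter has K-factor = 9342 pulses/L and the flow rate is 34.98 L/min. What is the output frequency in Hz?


Frequency = K * Q / 60 (converting L/min to L/s).
f = 9342 * 34.98 / 60
f = 326783.16 / 60
f = 5446.39 Hz

5446.39 Hz


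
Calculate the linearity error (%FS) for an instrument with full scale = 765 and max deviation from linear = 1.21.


Linearity error = (max deviation / full scale) * 100%.
Linearity = (1.21 / 765) * 100
Linearity = 0.158 %FS

0.158 %FS


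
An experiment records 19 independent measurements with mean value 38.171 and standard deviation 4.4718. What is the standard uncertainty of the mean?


The standard uncertainty for Type A evaluation is u = s / sqrt(n).
u = 4.4718 / sqrt(19)
u = 4.4718 / 4.3589
u = 1.0259

1.0259


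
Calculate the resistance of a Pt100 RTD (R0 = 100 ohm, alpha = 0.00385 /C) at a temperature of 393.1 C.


The RTD equation: Rt = R0 * (1 + alpha * T).
Rt = 100 * (1 + 0.00385 * 393.1)
Rt = 100 * (1 + 1.513435)
Rt = 100 * 2.513435
Rt = 251.344 ohm

251.344 ohm


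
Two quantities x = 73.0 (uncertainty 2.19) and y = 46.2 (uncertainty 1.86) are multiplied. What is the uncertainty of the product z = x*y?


For a product z = x*y, the relative uncertainty is:
uz/z = sqrt((ux/x)^2 + (uy/y)^2)
Relative uncertainties: ux/x = 2.19/73.0 = 0.03
uy/y = 1.86/46.2 = 0.04026
z = 73.0 * 46.2 = 3372.6
uz = 3372.6 * sqrt(0.03^2 + 0.04026^2) = 169.332

169.332


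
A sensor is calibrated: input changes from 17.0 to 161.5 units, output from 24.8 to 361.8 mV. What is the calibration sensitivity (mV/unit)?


Sensitivity = (y2 - y1) / (x2 - x1).
S = (361.8 - 24.8) / (161.5 - 17.0)
S = 337.0 / 144.5
S = 2.3322 mV/unit

2.3322 mV/unit


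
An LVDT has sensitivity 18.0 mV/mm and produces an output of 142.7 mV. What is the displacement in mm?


Displacement = Vout / sensitivity.
d = 142.7 / 18.0
d = 7.928 mm

7.928 mm


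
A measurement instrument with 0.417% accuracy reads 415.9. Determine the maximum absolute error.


Absolute error = (accuracy% / 100) * reading.
Error = (0.417 / 100) * 415.9
Error = 0.00417 * 415.9
Error = 1.7343

1.7343


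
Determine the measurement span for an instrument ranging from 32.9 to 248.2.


Span = upper range - lower range.
Span = 248.2 - (32.9)
Span = 215.3

215.3


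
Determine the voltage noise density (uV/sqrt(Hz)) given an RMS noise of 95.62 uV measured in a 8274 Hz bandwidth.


Noise spectral density = Vrms / sqrt(BW).
NSD = 95.62 / sqrt(8274)
NSD = 95.62 / 90.9615
NSD = 1.0512 uV/sqrt(Hz)

1.0512 uV/sqrt(Hz)


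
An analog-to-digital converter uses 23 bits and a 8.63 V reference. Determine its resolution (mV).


The resolution (LSB) of an ADC is Vref / 2^n.
LSB = 8.63 / 2^23
LSB = 8.63 / 8388608
LSB = 1.03e-06 V = 0.00102878 mV

0.00102878 mV


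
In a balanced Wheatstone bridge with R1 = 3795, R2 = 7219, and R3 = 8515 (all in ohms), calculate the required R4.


At balance: R1*R4 = R2*R3, so R4 = R2*R3/R1.
R4 = 7219 * 8515 / 3795
R4 = 61469785 / 3795
R4 = 16197.57 ohm

16197.57 ohm


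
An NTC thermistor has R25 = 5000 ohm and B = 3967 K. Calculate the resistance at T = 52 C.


NTC thermistor equation: Rt = R25 * exp(B * (1/T - 1/T25)).
T in Kelvin: 325.15 K, T25 = 298.15 K
1/T - 1/T25 = 1/325.15 - 1/298.15 = -0.00027851
B * (1/T - 1/T25) = 3967 * -0.00027851 = -1.1049
Rt = 5000 * exp(-1.1049) = 1656.3 ohm

1656.3 ohm


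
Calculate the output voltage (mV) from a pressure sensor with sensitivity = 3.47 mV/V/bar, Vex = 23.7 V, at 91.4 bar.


Output = sensitivity * Vex * P.
Vout = 3.47 * 23.7 * 91.4
Vout = 82.239 * 91.4
Vout = 7516.64 mV

7516.64 mV


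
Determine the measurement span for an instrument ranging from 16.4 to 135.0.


Span = upper range - lower range.
Span = 135.0 - (16.4)
Span = 118.6

118.6


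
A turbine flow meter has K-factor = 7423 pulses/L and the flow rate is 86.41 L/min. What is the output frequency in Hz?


Frequency = K * Q / 60 (converting L/min to L/s).
f = 7423 * 86.41 / 60
f = 641421.43 / 60
f = 10690.36 Hz

10690.36 Hz


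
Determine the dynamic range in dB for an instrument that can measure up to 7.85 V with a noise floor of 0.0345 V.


Dynamic range = 20 * log10(Vmax / Vnoise).
DR = 20 * log10(7.85 / 0.0345)
DR = 20 * log10(227.54)
DR = 47.14 dB

47.14 dB


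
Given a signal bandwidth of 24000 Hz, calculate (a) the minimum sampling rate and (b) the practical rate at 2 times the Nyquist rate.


By Nyquist theorem, fs_min = 2 * fmax.
fs_min = 2 * 24000 = 48000 Hz
Practical rate = 2 * fs_min = 2 * 48000 = 96000 Hz

fs_min = 48000 Hz, fs_practical = 96000 Hz


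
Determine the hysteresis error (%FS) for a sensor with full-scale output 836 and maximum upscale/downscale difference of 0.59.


Hysteresis = (max difference / full scale) * 100%.
H = (0.59 / 836) * 100
H = 0.071 %FS

0.071 %FS


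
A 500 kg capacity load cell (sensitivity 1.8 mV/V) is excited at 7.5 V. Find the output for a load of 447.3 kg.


Vout = rated_output * Vex * (load / capacity).
Vout = 1.8 * 7.5 * (447.3 / 500)
Vout = 1.8 * 7.5 * 0.8946
Vout = 12.077 mV

12.077 mV


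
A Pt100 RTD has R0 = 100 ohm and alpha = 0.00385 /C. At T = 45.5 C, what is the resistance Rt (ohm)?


The RTD equation: Rt = R0 * (1 + alpha * T).
Rt = 100 * (1 + 0.00385 * 45.5)
Rt = 100 * (1 + 0.175175)
Rt = 100 * 1.175175
Rt = 117.518 ohm

117.518 ohm


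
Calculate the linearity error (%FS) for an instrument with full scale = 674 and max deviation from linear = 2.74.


Linearity error = (max deviation / full scale) * 100%.
Linearity = (2.74 / 674) * 100
Linearity = 0.407 %FS

0.407 %FS


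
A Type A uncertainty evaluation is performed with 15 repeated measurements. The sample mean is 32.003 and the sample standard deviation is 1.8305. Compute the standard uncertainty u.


The standard uncertainty for Type A evaluation is u = s / sqrt(n).
u = 1.8305 / sqrt(15)
u = 1.8305 / 3.873
u = 0.4726

0.4726


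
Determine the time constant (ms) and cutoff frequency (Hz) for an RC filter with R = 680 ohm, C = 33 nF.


Time constant: tau = R * C.
tau = 680 * 3.30e-08 = 2.244e-05 s
tau = 0.0224 ms
Cutoff frequency: fc = 1 / (2*pi*R*C).
fc = 1 / (2*pi*2.244e-05) = 7092.47 Hz

tau = 0.0224 ms, fc = 7092.47 Hz


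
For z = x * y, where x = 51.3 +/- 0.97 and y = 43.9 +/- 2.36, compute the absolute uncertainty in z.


For a product z = x*y, the relative uncertainty is:
uz/z = sqrt((ux/x)^2 + (uy/y)^2)
Relative uncertainties: ux/x = 0.97/51.3 = 0.018908
uy/y = 2.36/43.9 = 0.053759
z = 51.3 * 43.9 = 2252.1
uz = 2252.1 * sqrt(0.018908^2 + 0.053759^2) = 128.339

128.339


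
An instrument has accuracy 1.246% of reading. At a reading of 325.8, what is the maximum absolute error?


Absolute error = (accuracy% / 100) * reading.
Error = (1.246 / 100) * 325.8
Error = 0.01246 * 325.8
Error = 4.0595

4.0595


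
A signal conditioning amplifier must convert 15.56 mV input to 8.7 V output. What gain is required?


Gain = Vout / Vin (converting to same units).
G = 8.7 V / 15.56 mV
G = 8700.0 mV / 15.56 mV
G = 559.13

559.13


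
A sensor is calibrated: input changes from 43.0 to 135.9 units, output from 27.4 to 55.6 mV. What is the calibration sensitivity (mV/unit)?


Sensitivity = (y2 - y1) / (x2 - x1).
S = (55.6 - 27.4) / (135.9 - 43.0)
S = 28.2 / 92.9
S = 0.3036 mV/unit

0.3036 mV/unit


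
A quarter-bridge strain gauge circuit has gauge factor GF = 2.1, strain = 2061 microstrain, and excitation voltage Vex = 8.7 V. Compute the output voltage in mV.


Quarter bridge output: Vout = (GF * epsilon * Vex) / 4.
Vout = (2.1 * 2061e-6 * 8.7) / 4
Vout = 0.03765447 / 4 V
Vout = 0.00941362 V = 9.4136 mV

9.4136 mV


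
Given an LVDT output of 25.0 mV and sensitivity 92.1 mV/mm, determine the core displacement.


Displacement = Vout / sensitivity.
d = 25.0 / 92.1
d = 0.271 mm

0.271 mm


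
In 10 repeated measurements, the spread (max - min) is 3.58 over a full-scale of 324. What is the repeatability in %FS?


Repeatability = (spread / full scale) * 100%.
R = (3.58 / 324) * 100
R = 1.105 %FS

1.105 %FS


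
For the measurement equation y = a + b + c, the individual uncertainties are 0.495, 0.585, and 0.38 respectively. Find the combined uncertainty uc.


For a sum of independent quantities, uc = sqrt(u1^2 + u2^2 + u3^2).
uc = sqrt(0.495^2 + 0.585^2 + 0.38^2)
uc = sqrt(0.245025 + 0.342225 + 0.1444)
uc = 0.8554

0.8554


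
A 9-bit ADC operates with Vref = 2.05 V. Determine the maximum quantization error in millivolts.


The maximum quantization error is +/- LSB/2.
LSB = Vref / 2^n = 2.05 / 512 = 0.00400391 V
Max error = LSB / 2 = 0.00400391 / 2 = 0.00200195 V
Max error = 2.002 mV

2.002 mV


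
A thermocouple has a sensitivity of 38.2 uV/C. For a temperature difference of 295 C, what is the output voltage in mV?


The thermocouple output V = sensitivity * dT.
V = 38.2 uV/C * 295 C
V = 11269.0 uV
V = 11.269 mV

11.269 mV


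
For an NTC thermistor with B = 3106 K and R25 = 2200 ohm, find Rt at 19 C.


NTC thermistor equation: Rt = R25 * exp(B * (1/T - 1/T25)).
T in Kelvin: 292.15 K, T25 = 298.15 K
1/T - 1/T25 = 1/292.15 - 1/298.15 = 6.888e-05
B * (1/T - 1/T25) = 3106 * 6.888e-05 = 0.2139
Rt = 2200 * exp(0.2139) = 2724.8 ohm

2724.8 ohm


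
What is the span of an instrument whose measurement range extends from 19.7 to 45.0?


Span = upper range - lower range.
Span = 45.0 - (19.7)
Span = 25.3

25.3


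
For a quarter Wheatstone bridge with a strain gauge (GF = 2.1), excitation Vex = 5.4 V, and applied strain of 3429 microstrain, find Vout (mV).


Quarter bridge output: Vout = (GF * epsilon * Vex) / 4.
Vout = (2.1 * 3429e-6 * 5.4) / 4
Vout = 0.03888486 / 4 V
Vout = 0.00972122 V = 9.7212 mV

9.7212 mV


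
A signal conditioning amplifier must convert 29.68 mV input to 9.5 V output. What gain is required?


Gain = Vout / Vin (converting to same units).
G = 9.5 V / 29.68 mV
G = 9500.0 mV / 29.68 mV
G = 320.08

320.08


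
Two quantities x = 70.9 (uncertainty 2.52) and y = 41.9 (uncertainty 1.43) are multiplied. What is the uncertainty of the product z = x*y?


For a product z = x*y, the relative uncertainty is:
uz/z = sqrt((ux/x)^2 + (uy/y)^2)
Relative uncertainties: ux/x = 2.52/70.9 = 0.035543
uy/y = 1.43/41.9 = 0.034129
z = 70.9 * 41.9 = 2970.7
uz = 2970.7 * sqrt(0.035543^2 + 0.034129^2) = 146.384

146.384


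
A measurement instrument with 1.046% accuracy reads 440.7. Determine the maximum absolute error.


Absolute error = (accuracy% / 100) * reading.
Error = (1.046 / 100) * 440.7
Error = 0.01046 * 440.7
Error = 4.6097

4.6097


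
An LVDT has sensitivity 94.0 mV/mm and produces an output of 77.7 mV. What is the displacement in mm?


Displacement = Vout / sensitivity.
d = 77.7 / 94.0
d = 0.827 mm

0.827 mm


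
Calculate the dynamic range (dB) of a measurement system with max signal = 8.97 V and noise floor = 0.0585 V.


Dynamic range = 20 * log10(Vmax / Vnoise).
DR = 20 * log10(8.97 / 0.0585)
DR = 20 * log10(153.33)
DR = 43.71 dB

43.71 dB


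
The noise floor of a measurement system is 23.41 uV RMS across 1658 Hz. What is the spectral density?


Noise spectral density = Vrms / sqrt(BW).
NSD = 23.41 / sqrt(1658)
NSD = 23.41 / 40.7185
NSD = 0.5749 uV/sqrt(Hz)

0.5749 uV/sqrt(Hz)


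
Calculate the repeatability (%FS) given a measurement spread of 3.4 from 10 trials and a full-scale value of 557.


Repeatability = (spread / full scale) * 100%.
R = (3.4 / 557) * 100
R = 0.61 %FS

0.61 %FS


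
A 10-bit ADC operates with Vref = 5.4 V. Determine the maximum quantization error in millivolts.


The maximum quantization error is +/- LSB/2.
LSB = Vref / 2^n = 5.4 / 1024 = 0.00527344 V
Max error = LSB / 2 = 0.00527344 / 2 = 0.00263672 V
Max error = 2.6367 mV

2.6367 mV


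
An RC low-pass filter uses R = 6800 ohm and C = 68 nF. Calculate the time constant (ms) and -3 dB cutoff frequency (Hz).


Time constant: tau = R * C.
tau = 6800 * 6.80e-08 = 0.0004624 s
tau = 0.4624 ms
Cutoff frequency: fc = 1 / (2*pi*R*C).
fc = 1 / (2*pi*0.0004624) = 344.19 Hz

tau = 0.4624 ms, fc = 344.19 Hz


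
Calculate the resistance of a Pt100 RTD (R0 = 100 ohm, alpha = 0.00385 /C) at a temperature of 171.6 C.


The RTD equation: Rt = R0 * (1 + alpha * T).
Rt = 100 * (1 + 0.00385 * 171.6)
Rt = 100 * (1 + 0.66066)
Rt = 100 * 1.66066
Rt = 166.066 ohm

166.066 ohm


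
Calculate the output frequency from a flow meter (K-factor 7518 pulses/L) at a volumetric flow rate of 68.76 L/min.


Frequency = K * Q / 60 (converting L/min to L/s).
f = 7518 * 68.76 / 60
f = 516937.68 / 60
f = 8615.63 Hz

8615.63 Hz


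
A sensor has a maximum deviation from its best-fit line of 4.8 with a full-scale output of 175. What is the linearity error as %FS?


Linearity error = (max deviation / full scale) * 100%.
Linearity = (4.8 / 175) * 100
Linearity = 2.743 %FS

2.743 %FS


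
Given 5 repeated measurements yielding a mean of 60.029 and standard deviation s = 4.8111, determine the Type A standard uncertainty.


The standard uncertainty for Type A evaluation is u = s / sqrt(n).
u = 4.8111 / sqrt(5)
u = 4.8111 / 2.2361
u = 2.1516

2.1516


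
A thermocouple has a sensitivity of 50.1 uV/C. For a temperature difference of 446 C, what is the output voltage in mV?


The thermocouple output V = sensitivity * dT.
V = 50.1 uV/C * 446 C
V = 22344.6 uV
V = 22.345 mV

22.345 mV


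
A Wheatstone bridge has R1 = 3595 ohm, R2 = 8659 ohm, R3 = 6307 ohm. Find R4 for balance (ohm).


At balance: R1*R4 = R2*R3, so R4 = R2*R3/R1.
R4 = 8659 * 6307 / 3595
R4 = 54612313 / 3595
R4 = 15191.19 ohm

15191.19 ohm


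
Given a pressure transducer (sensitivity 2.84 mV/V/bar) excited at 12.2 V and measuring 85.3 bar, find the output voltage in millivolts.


Output = sensitivity * Vex * P.
Vout = 2.84 * 12.2 * 85.3
Vout = 34.648 * 85.3
Vout = 2955.47 mV

2955.47 mV


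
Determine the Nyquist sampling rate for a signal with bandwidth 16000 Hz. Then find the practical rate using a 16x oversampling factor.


By Nyquist theorem, fs_min = 2 * fmax.
fs_min = 2 * 16000 = 32000 Hz
Practical rate = 16 * fs_min = 16 * 32000 = 512000 Hz

fs_min = 32000 Hz, fs_practical = 512000 Hz


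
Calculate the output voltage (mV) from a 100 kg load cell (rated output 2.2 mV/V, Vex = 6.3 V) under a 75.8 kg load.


Vout = rated_output * Vex * (load / capacity).
Vout = 2.2 * 6.3 * (75.8 / 100)
Vout = 2.2 * 6.3 * 0.758
Vout = 10.506 mV

10.506 mV


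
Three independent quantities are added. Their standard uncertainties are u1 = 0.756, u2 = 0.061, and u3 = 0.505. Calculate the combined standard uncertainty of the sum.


For a sum of independent quantities, uc = sqrt(u1^2 + u2^2 + u3^2).
uc = sqrt(0.756^2 + 0.061^2 + 0.505^2)
uc = sqrt(0.571536 + 0.003721 + 0.255025)
uc = 0.9112

0.9112


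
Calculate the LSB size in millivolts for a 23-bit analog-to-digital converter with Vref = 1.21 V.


The resolution (LSB) of an ADC is Vref / 2^n.
LSB = 1.21 / 2^23
LSB = 1.21 / 8388608
LSB = 1.4e-07 V = 0.00014424 mV

0.00014424 mV


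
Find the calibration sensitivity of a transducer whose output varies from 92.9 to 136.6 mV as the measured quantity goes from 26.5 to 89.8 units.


Sensitivity = (y2 - y1) / (x2 - x1).
S = (136.6 - 92.9) / (89.8 - 26.5)
S = 43.7 / 63.3
S = 0.6904 mV/unit

0.6904 mV/unit


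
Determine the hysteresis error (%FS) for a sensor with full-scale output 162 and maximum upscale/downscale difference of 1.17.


Hysteresis = (max difference / full scale) * 100%.
H = (1.17 / 162) * 100
H = 0.722 %FS

0.722 %FS


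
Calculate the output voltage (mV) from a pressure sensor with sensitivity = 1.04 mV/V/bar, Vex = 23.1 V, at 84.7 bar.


Output = sensitivity * Vex * P.
Vout = 1.04 * 23.1 * 84.7
Vout = 24.024 * 84.7
Vout = 2034.83 mV

2034.83 mV


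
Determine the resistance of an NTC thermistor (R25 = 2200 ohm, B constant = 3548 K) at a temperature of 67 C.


NTC thermistor equation: Rt = R25 * exp(B * (1/T - 1/T25)).
T in Kelvin: 340.15 K, T25 = 298.15 K
1/T - 1/T25 = 1/340.15 - 1/298.15 = -0.00041414
B * (1/T - 1/T25) = 3548 * -0.00041414 = -1.4694
Rt = 2200 * exp(-1.4694) = 506.2 ohm

506.2 ohm


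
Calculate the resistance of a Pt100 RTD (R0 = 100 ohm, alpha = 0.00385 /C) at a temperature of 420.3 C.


The RTD equation: Rt = R0 * (1 + alpha * T).
Rt = 100 * (1 + 0.00385 * 420.3)
Rt = 100 * (1 + 1.618155)
Rt = 100 * 2.618155
Rt = 261.815 ohm

261.815 ohm


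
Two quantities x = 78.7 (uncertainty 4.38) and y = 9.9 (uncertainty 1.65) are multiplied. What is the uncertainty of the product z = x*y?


For a product z = x*y, the relative uncertainty is:
uz/z = sqrt((ux/x)^2 + (uy/y)^2)
Relative uncertainties: ux/x = 4.38/78.7 = 0.055654
uy/y = 1.65/9.9 = 0.166667
z = 78.7 * 9.9 = 779.1
uz = 779.1 * sqrt(0.055654^2 + 0.166667^2) = 136.904

136.904


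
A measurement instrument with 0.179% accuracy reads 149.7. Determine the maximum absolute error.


Absolute error = (accuracy% / 100) * reading.
Error = (0.179 / 100) * 149.7
Error = 0.00179 * 149.7
Error = 0.268

0.268


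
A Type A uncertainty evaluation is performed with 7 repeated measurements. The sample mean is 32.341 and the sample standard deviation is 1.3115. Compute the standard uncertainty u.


The standard uncertainty for Type A evaluation is u = s / sqrt(n).
u = 1.3115 / sqrt(7)
u = 1.3115 / 2.6458
u = 0.4957

0.4957


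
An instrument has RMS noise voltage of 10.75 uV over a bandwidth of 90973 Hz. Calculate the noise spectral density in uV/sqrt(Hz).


Noise spectral density = Vrms / sqrt(BW).
NSD = 10.75 / sqrt(90973)
NSD = 10.75 / 301.6173
NSD = 0.0356 uV/sqrt(Hz)

0.0356 uV/sqrt(Hz)


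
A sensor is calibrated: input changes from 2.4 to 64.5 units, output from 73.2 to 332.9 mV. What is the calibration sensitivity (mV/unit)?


Sensitivity = (y2 - y1) / (x2 - x1).
S = (332.9 - 73.2) / (64.5 - 2.4)
S = 259.7 / 62.1
S = 4.182 mV/unit

4.182 mV/unit


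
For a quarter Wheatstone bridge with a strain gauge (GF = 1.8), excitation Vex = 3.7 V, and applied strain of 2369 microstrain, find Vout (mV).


Quarter bridge output: Vout = (GF * epsilon * Vex) / 4.
Vout = (1.8 * 2369e-6 * 3.7) / 4
Vout = 0.01577754 / 4 V
Vout = 0.00394438 V = 3.9444 mV

3.9444 mV


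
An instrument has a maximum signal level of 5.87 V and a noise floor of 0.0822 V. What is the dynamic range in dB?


Dynamic range = 20 * log10(Vmax / Vnoise).
DR = 20 * log10(5.87 / 0.0822)
DR = 20 * log10(71.41)
DR = 37.08 dB

37.08 dB


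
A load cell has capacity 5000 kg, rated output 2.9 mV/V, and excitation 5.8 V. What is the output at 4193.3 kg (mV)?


Vout = rated_output * Vex * (load / capacity).
Vout = 2.9 * 5.8 * (4193.3 / 5000)
Vout = 2.9 * 5.8 * 0.83866
Vout = 14.106 mV

14.106 mV


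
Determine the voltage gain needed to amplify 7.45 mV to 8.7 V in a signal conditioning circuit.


Gain = Vout / Vin (converting to same units).
G = 8.7 V / 7.45 mV
G = 8700.0 mV / 7.45 mV
G = 1167.79

1167.79


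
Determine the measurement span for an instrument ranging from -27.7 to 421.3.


Span = upper range - lower range.
Span = 421.3 - (-27.7)
Span = 449.0

449.0


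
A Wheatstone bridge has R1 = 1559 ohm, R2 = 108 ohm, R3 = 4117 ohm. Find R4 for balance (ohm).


At balance: R1*R4 = R2*R3, so R4 = R2*R3/R1.
R4 = 108 * 4117 / 1559
R4 = 444636 / 1559
R4 = 285.21 ohm

285.21 ohm


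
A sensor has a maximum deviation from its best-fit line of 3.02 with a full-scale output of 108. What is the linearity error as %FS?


Linearity error = (max deviation / full scale) * 100%.
Linearity = (3.02 / 108) * 100
Linearity = 2.796 %FS

2.796 %FS


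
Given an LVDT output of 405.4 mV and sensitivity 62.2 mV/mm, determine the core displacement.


Displacement = Vout / sensitivity.
d = 405.4 / 62.2
d = 6.518 mm

6.518 mm


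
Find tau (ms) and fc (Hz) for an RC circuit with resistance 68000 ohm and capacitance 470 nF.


Time constant: tau = R * C.
tau = 68000 * 4.70e-07 = 0.03196 s
tau = 31.96 ms
Cutoff frequency: fc = 1 / (2*pi*R*C).
fc = 1 / (2*pi*0.03196) = 4.98 Hz

tau = 31.96 ms, fc = 4.98 Hz


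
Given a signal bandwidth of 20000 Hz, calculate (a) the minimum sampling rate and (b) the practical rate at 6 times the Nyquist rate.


By Nyquist theorem, fs_min = 2 * fmax.
fs_min = 2 * 20000 = 40000 Hz
Practical rate = 6 * fs_min = 6 * 40000 = 240000 Hz

fs_min = 40000 Hz, fs_practical = 240000 Hz


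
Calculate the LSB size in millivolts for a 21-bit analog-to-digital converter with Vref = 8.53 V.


The resolution (LSB) of an ADC is Vref / 2^n.
LSB = 8.53 / 2^21
LSB = 8.53 / 2097152
LSB = 4.07e-06 V = 0.00406742 mV

0.00406742 mV


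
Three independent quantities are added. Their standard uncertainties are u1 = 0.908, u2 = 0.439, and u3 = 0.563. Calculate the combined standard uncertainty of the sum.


For a sum of independent quantities, uc = sqrt(u1^2 + u2^2 + u3^2).
uc = sqrt(0.908^2 + 0.439^2 + 0.563^2)
uc = sqrt(0.824464 + 0.192721 + 0.316969)
uc = 1.1551

1.1551


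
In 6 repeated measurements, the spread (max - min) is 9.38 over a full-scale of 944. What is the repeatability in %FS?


Repeatability = (spread / full scale) * 100%.
R = (9.38 / 944) * 100
R = 0.994 %FS

0.994 %FS


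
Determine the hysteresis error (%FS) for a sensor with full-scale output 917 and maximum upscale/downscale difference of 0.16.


Hysteresis = (max difference / full scale) * 100%.
H = (0.16 / 917) * 100
H = 0.017 %FS

0.017 %FS


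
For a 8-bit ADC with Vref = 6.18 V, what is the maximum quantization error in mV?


The maximum quantization error is +/- LSB/2.
LSB = Vref / 2^n = 6.18 / 256 = 0.02414062 V
Max error = LSB / 2 = 0.02414062 / 2 = 0.01207031 V
Max error = 12.0703 mV

12.0703 mV


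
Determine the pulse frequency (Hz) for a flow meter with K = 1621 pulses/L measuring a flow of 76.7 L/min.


Frequency = K * Q / 60 (converting L/min to L/s).
f = 1621 * 76.7 / 60
f = 124330.7 / 60
f = 2072.18 Hz

2072.18 Hz


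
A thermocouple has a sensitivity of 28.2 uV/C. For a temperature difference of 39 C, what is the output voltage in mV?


The thermocouple output V = sensitivity * dT.
V = 28.2 uV/C * 39 C
V = 1099.8 uV
V = 1.1 mV

1.1 mV


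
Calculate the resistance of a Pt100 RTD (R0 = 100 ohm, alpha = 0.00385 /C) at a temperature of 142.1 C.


The RTD equation: Rt = R0 * (1 + alpha * T).
Rt = 100 * (1 + 0.00385 * 142.1)
Rt = 100 * (1 + 0.547085)
Rt = 100 * 1.547085
Rt = 154.709 ohm

154.709 ohm


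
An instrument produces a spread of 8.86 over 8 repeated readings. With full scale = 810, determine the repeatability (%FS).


Repeatability = (spread / full scale) * 100%.
R = (8.86 / 810) * 100
R = 1.094 %FS

1.094 %FS


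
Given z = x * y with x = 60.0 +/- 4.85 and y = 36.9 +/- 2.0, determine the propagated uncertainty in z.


For a product z = x*y, the relative uncertainty is:
uz/z = sqrt((ux/x)^2 + (uy/y)^2)
Relative uncertainties: ux/x = 4.85/60.0 = 0.080833
uy/y = 2.0/36.9 = 0.054201
z = 60.0 * 36.9 = 2214.0
uz = 2214.0 * sqrt(0.080833^2 + 0.054201^2) = 215.473

215.473


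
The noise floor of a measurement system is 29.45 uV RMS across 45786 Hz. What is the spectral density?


Noise spectral density = Vrms / sqrt(BW).
NSD = 29.45 / sqrt(45786)
NSD = 29.45 / 213.9766
NSD = 0.1376 uV/sqrt(Hz)

0.1376 uV/sqrt(Hz)


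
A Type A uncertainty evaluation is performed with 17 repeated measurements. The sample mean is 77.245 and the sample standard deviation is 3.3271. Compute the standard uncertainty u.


The standard uncertainty for Type A evaluation is u = s / sqrt(n).
u = 3.3271 / sqrt(17)
u = 3.3271 / 4.1231
u = 0.8069

0.8069


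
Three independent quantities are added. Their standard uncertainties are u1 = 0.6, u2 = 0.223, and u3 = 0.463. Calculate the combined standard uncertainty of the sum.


For a sum of independent quantities, uc = sqrt(u1^2 + u2^2 + u3^2).
uc = sqrt(0.6^2 + 0.223^2 + 0.463^2)
uc = sqrt(0.36 + 0.049729 + 0.214369)
uc = 0.79

0.79


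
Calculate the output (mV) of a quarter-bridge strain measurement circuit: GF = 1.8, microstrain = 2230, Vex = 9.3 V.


Quarter bridge output: Vout = (GF * epsilon * Vex) / 4.
Vout = (1.8 * 2230e-6 * 9.3) / 4
Vout = 0.0373302 / 4 V
Vout = 0.00933255 V = 9.3326 mV

9.3326 mV


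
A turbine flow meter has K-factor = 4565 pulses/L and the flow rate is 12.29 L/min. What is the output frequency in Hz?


Frequency = K * Q / 60 (converting L/min to L/s).
f = 4565 * 12.29 / 60
f = 56103.85 / 60
f = 935.06 Hz

935.06 Hz


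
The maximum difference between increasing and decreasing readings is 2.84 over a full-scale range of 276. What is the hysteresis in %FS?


Hysteresis = (max difference / full scale) * 100%.
H = (2.84 / 276) * 100
H = 1.029 %FS

1.029 %FS


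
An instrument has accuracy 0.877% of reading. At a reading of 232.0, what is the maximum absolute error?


Absolute error = (accuracy% / 100) * reading.
Error = (0.877 / 100) * 232.0
Error = 0.00877 * 232.0
Error = 2.0346

2.0346


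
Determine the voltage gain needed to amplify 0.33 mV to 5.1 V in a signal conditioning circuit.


Gain = Vout / Vin (converting to same units).
G = 5.1 V / 0.33 mV
G = 5100.0 mV / 0.33 mV
G = 15454.55

15454.55


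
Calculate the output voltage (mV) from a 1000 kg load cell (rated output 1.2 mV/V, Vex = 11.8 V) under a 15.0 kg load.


Vout = rated_output * Vex * (load / capacity).
Vout = 1.2 * 11.8 * (15.0 / 1000)
Vout = 1.2 * 11.8 * 0.015
Vout = 0.212 mV

0.212 mV


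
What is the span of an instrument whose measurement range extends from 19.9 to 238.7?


Span = upper range - lower range.
Span = 238.7 - (19.9)
Span = 218.8

218.8


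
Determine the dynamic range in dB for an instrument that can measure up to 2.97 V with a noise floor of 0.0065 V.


Dynamic range = 20 * log10(Vmax / Vnoise).
DR = 20 * log10(2.97 / 0.0065)
DR = 20 * log10(456.92)
DR = 53.2 dB

53.2 dB


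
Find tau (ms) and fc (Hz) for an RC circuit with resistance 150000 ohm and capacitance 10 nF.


Time constant: tau = R * C.
tau = 150000 * 1.00e-08 = 0.0015 s
tau = 1.5 ms
Cutoff frequency: fc = 1 / (2*pi*R*C).
fc = 1 / (2*pi*0.0015) = 106.1 Hz

tau = 1.5 ms, fc = 106.1 Hz


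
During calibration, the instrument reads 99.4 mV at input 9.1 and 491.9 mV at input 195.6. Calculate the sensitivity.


Sensitivity = (y2 - y1) / (x2 - x1).
S = (491.9 - 99.4) / (195.6 - 9.1)
S = 392.5 / 186.5
S = 2.1046 mV/unit

2.1046 mV/unit


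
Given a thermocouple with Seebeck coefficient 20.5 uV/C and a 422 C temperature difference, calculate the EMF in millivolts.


The thermocouple output V = sensitivity * dT.
V = 20.5 uV/C * 422 C
V = 8651.0 uV
V = 8.651 mV

8.651 mV


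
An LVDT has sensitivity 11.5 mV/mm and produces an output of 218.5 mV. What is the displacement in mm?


Displacement = Vout / sensitivity.
d = 218.5 / 11.5
d = 19.0 mm

19.0 mm


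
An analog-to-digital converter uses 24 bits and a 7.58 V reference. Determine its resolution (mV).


The resolution (LSB) of an ADC is Vref / 2^n.
LSB = 7.58 / 2^24
LSB = 7.58 / 16777216
LSB = 4.5e-07 V = 0.0004518 mV

0.0004518 mV


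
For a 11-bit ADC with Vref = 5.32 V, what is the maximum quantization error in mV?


The maximum quantization error is +/- LSB/2.
LSB = Vref / 2^n = 5.32 / 2048 = 0.00259766 V
Max error = LSB / 2 = 0.00259766 / 2 = 0.00129883 V
Max error = 1.2988 mV

1.2988 mV


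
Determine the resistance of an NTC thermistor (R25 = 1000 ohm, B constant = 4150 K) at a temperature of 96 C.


NTC thermistor equation: Rt = R25 * exp(B * (1/T - 1/T25)).
T in Kelvin: 369.15 K, T25 = 298.15 K
1/T - 1/T25 = 1/369.15 - 1/298.15 = -0.00064509
B * (1/T - 1/T25) = 4150 * -0.00064509 = -2.6771
Rt = 1000 * exp(-2.6771) = 68.8 ohm

68.8 ohm


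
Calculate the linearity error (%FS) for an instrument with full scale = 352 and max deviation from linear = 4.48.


Linearity error = (max deviation / full scale) * 100%.
Linearity = (4.48 / 352) * 100
Linearity = 1.273 %FS

1.273 %FS


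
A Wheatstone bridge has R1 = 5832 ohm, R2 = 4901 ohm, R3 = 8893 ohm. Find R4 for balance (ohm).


At balance: R1*R4 = R2*R3, so R4 = R2*R3/R1.
R4 = 4901 * 8893 / 5832
R4 = 43584593 / 5832
R4 = 7473.35 ohm

7473.35 ohm


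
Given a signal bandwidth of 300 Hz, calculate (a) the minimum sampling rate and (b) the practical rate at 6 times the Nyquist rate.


By Nyquist theorem, fs_min = 2 * fmax.
fs_min = 2 * 300 = 600 Hz
Practical rate = 6 * fs_min = 6 * 600 = 3600 Hz

fs_min = 600 Hz, fs_practical = 3600 Hz


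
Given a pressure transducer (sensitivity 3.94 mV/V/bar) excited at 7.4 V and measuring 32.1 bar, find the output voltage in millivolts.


Output = sensitivity * Vex * P.
Vout = 3.94 * 7.4 * 32.1
Vout = 29.156 * 32.1
Vout = 935.91 mV

935.91 mV


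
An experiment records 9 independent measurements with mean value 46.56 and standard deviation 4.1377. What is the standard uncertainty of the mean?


The standard uncertainty for Type A evaluation is u = s / sqrt(n).
u = 4.1377 / sqrt(9)
u = 4.1377 / 3.0
u = 1.3792

1.3792


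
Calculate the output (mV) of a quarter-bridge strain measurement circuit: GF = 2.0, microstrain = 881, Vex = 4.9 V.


Quarter bridge output: Vout = (GF * epsilon * Vex) / 4.
Vout = (2.0 * 881e-6 * 4.9) / 4
Vout = 0.0086338 / 4 V
Vout = 0.00215845 V = 2.1585 mV

2.1585 mV


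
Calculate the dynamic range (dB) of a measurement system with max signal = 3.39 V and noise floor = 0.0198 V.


Dynamic range = 20 * log10(Vmax / Vnoise).
DR = 20 * log10(3.39 / 0.0198)
DR = 20 * log10(171.21)
DR = 44.67 dB

44.67 dB


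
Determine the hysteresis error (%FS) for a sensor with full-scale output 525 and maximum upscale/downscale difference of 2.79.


Hysteresis = (max difference / full scale) * 100%.
H = (2.79 / 525) * 100
H = 0.531 %FS

0.531 %FS


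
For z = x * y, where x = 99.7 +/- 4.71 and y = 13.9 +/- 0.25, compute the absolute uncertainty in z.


For a product z = x*y, the relative uncertainty is:
uz/z = sqrt((ux/x)^2 + (uy/y)^2)
Relative uncertainties: ux/x = 4.71/99.7 = 0.047242
uy/y = 0.25/13.9 = 0.017986
z = 99.7 * 13.9 = 1385.8
uz = 1385.8 * sqrt(0.047242^2 + 0.017986^2) = 70.053

70.053


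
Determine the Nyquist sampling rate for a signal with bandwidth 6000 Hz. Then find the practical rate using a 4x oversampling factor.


By Nyquist theorem, fs_min = 2 * fmax.
fs_min = 2 * 6000 = 12000 Hz
Practical rate = 4 * fs_min = 4 * 12000 = 48000 Hz

fs_min = 12000 Hz, fs_practical = 48000 Hz


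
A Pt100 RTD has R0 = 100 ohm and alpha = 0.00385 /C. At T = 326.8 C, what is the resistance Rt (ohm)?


The RTD equation: Rt = R0 * (1 + alpha * T).
Rt = 100 * (1 + 0.00385 * 326.8)
Rt = 100 * (1 + 1.25818)
Rt = 100 * 2.25818
Rt = 225.818 ohm

225.818 ohm


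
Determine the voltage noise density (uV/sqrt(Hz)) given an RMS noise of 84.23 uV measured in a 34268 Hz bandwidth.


Noise spectral density = Vrms / sqrt(BW).
NSD = 84.23 / sqrt(34268)
NSD = 84.23 / 185.1162
NSD = 0.455 uV/sqrt(Hz)

0.455 uV/sqrt(Hz)


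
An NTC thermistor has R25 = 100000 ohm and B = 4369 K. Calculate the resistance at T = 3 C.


NTC thermistor equation: Rt = R25 * exp(B * (1/T - 1/T25)).
T in Kelvin: 276.15 K, T25 = 298.15 K
1/T - 1/T25 = 1/276.15 - 1/298.15 = 0.0002672
B * (1/T - 1/T25) = 4369 * 0.0002672 = 1.1674
Rt = 100000 * exp(1.1674) = 321367.1 ohm

321367.1 ohm


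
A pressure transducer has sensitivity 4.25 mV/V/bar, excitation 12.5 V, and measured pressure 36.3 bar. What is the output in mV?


Output = sensitivity * Vex * P.
Vout = 4.25 * 12.5 * 36.3
Vout = 53.125 * 36.3
Vout = 1928.44 mV

1928.44 mV


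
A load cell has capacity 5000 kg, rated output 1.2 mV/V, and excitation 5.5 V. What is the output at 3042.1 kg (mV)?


Vout = rated_output * Vex * (load / capacity).
Vout = 1.2 * 5.5 * (3042.1 / 5000)
Vout = 1.2 * 5.5 * 0.60842
Vout = 4.016 mV

4.016 mV


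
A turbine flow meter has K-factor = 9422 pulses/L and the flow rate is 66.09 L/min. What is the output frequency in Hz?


Frequency = K * Q / 60 (converting L/min to L/s).
f = 9422 * 66.09 / 60
f = 622699.98 / 60
f = 10378.33 Hz

10378.33 Hz


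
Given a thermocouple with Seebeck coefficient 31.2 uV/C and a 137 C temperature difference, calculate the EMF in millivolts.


The thermocouple output V = sensitivity * dT.
V = 31.2 uV/C * 137 C
V = 4274.4 uV
V = 4.274 mV

4.274 mV


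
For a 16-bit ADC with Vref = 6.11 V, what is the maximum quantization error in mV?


The maximum quantization error is +/- LSB/2.
LSB = Vref / 2^n = 6.11 / 65536 = 9.323e-05 V
Max error = LSB / 2 = 9.323e-05 / 2 = 4.662e-05 V
Max error = 0.0466 mV

0.0466 mV


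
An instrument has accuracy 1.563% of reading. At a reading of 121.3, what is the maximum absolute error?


Absolute error = (accuracy% / 100) * reading.
Error = (1.563 / 100) * 121.3
Error = 0.01563 * 121.3
Error = 1.8959

1.8959


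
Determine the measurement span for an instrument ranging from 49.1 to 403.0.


Span = upper range - lower range.
Span = 403.0 - (49.1)
Span = 353.9

353.9


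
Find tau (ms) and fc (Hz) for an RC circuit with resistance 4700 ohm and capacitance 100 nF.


Time constant: tau = R * C.
tau = 4700 * 1.00e-07 = 0.00047 s
tau = 0.47 ms
Cutoff frequency: fc = 1 / (2*pi*R*C).
fc = 1 / (2*pi*0.00047) = 338.63 Hz

tau = 0.47 ms, fc = 338.63 Hz


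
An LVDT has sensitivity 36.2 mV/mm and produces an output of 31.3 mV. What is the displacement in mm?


Displacement = Vout / sensitivity.
d = 31.3 / 36.2
d = 0.865 mm

0.865 mm


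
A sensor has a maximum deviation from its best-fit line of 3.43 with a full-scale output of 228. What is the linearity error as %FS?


Linearity error = (max deviation / full scale) * 100%.
Linearity = (3.43 / 228) * 100
Linearity = 1.504 %FS

1.504 %FS


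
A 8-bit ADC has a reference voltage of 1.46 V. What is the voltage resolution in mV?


The resolution (LSB) of an ADC is Vref / 2^n.
LSB = 1.46 / 2^8
LSB = 1.46 / 256
LSB = 0.00570312 V = 5.703125 mV

5.703125 mV


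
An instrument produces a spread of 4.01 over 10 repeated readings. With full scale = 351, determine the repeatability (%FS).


Repeatability = (spread / full scale) * 100%.
R = (4.01 / 351) * 100
R = 1.142 %FS

1.142 %FS


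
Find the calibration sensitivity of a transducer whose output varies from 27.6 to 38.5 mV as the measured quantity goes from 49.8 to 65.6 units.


Sensitivity = (y2 - y1) / (x2 - x1).
S = (38.5 - 27.6) / (65.6 - 49.8)
S = 10.9 / 15.8
S = 0.6899 mV/unit

0.6899 mV/unit


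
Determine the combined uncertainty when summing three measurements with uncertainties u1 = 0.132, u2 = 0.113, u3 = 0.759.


For a sum of independent quantities, uc = sqrt(u1^2 + u2^2 + u3^2).
uc = sqrt(0.132^2 + 0.113^2 + 0.759^2)
uc = sqrt(0.017424 + 0.012769 + 0.576081)
uc = 0.7786

0.7786


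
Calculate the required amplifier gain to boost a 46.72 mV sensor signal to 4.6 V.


Gain = Vout / Vin (converting to same units).
G = 4.6 V / 46.72 mV
G = 4600.0 mV / 46.72 mV
G = 98.46

98.46


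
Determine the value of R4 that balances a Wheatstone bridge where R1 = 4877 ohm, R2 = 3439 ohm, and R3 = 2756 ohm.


At balance: R1*R4 = R2*R3, so R4 = R2*R3/R1.
R4 = 3439 * 2756 / 4877
R4 = 9477884 / 4877
R4 = 1943.38 ohm

1943.38 ohm


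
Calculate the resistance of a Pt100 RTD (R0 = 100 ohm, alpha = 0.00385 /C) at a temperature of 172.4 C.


The RTD equation: Rt = R0 * (1 + alpha * T).
Rt = 100 * (1 + 0.00385 * 172.4)
Rt = 100 * (1 + 0.66374)
Rt = 100 * 1.66374
Rt = 166.374 ohm

166.374 ohm
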